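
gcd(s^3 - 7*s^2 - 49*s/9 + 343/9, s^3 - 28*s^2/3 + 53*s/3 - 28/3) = s - 7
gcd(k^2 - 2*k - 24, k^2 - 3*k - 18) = k - 6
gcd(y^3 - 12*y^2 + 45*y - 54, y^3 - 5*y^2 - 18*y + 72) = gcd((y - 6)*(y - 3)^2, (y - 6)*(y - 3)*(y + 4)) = y^2 - 9*y + 18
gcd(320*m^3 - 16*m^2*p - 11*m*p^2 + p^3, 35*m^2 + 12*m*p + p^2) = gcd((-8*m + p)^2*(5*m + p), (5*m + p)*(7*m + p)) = 5*m + p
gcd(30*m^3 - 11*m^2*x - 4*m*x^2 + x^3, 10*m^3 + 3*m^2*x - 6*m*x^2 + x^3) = 10*m^2 - 7*m*x + x^2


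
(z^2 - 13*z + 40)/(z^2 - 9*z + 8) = (z - 5)/(z - 1)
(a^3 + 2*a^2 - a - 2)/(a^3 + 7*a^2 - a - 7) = (a + 2)/(a + 7)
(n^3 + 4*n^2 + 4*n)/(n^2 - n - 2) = n*(n^2 + 4*n + 4)/(n^2 - n - 2)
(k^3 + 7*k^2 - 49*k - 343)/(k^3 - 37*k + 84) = (k^2 - 49)/(k^2 - 7*k + 12)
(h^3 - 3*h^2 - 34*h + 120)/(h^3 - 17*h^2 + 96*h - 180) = (h^2 + 2*h - 24)/(h^2 - 12*h + 36)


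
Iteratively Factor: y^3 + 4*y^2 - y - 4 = (y + 1)*(y^2 + 3*y - 4) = (y - 1)*(y + 1)*(y + 4)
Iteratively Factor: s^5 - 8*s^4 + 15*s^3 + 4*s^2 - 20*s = (s + 1)*(s^4 - 9*s^3 + 24*s^2 - 20*s) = s*(s + 1)*(s^3 - 9*s^2 + 24*s - 20) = s*(s - 5)*(s + 1)*(s^2 - 4*s + 4) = s*(s - 5)*(s - 2)*(s + 1)*(s - 2)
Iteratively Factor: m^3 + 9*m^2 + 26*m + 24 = (m + 3)*(m^2 + 6*m + 8) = (m + 3)*(m + 4)*(m + 2)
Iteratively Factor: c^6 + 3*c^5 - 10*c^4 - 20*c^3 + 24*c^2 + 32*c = (c)*(c^5 + 3*c^4 - 10*c^3 - 20*c^2 + 24*c + 32) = c*(c + 1)*(c^4 + 2*c^3 - 12*c^2 - 8*c + 32) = c*(c + 1)*(c + 2)*(c^3 - 12*c + 16) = c*(c + 1)*(c + 2)*(c + 4)*(c^2 - 4*c + 4) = c*(c - 2)*(c + 1)*(c + 2)*(c + 4)*(c - 2)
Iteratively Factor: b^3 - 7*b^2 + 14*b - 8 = (b - 1)*(b^2 - 6*b + 8) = (b - 4)*(b - 1)*(b - 2)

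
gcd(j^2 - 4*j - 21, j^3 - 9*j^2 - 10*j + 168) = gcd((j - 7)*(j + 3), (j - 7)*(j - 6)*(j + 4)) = j - 7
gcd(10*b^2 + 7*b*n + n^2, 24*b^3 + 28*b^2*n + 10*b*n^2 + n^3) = 2*b + n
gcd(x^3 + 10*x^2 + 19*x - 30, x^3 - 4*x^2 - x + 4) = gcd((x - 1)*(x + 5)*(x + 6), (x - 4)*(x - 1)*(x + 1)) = x - 1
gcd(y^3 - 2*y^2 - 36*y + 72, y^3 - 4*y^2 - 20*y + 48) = y^2 - 8*y + 12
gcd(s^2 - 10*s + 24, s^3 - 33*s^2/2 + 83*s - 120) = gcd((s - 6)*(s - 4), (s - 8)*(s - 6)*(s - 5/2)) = s - 6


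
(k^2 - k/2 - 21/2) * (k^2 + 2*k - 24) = k^4 + 3*k^3/2 - 71*k^2/2 - 9*k + 252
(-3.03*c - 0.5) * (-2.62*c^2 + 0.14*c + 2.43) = 7.9386*c^3 + 0.8858*c^2 - 7.4329*c - 1.215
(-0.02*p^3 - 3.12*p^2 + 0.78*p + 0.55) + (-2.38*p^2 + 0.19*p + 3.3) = -0.02*p^3 - 5.5*p^2 + 0.97*p + 3.85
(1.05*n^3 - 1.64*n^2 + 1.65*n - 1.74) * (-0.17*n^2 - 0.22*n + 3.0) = -0.1785*n^5 + 0.0478*n^4 + 3.2303*n^3 - 4.9872*n^2 + 5.3328*n - 5.22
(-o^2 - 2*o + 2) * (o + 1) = -o^3 - 3*o^2 + 2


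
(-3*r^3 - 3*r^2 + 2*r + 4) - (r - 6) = -3*r^3 - 3*r^2 + r + 10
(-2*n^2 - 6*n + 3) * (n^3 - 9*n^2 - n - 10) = -2*n^5 + 12*n^4 + 59*n^3 - n^2 + 57*n - 30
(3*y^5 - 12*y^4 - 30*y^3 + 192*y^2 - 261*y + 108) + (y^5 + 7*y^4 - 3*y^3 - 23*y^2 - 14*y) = 4*y^5 - 5*y^4 - 33*y^3 + 169*y^2 - 275*y + 108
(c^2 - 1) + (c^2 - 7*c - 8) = 2*c^2 - 7*c - 9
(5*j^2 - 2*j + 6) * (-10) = -50*j^2 + 20*j - 60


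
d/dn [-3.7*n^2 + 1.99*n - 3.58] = 1.99 - 7.4*n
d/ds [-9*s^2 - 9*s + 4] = -18*s - 9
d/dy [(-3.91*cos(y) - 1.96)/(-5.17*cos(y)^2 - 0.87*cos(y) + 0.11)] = (20.2147*cos(y)^2 + 20.2664*cos(y) + 2.1353)*sin(y)/(26.7289*cos(y)^4 + 8.9958*cos(y)^3 - 0.3805*cos(y)^2 - 0.1914*cos(y) + 0.0121)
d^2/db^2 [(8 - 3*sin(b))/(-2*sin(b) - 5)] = 31*(2*sin(b)^2 - 5*sin(b) - 4)/(2*sin(b) + 5)^3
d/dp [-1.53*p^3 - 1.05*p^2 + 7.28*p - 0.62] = -4.59*p^2 - 2.1*p + 7.28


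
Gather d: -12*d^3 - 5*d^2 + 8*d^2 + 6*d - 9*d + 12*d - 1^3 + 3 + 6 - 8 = -12*d^3 + 3*d^2 + 9*d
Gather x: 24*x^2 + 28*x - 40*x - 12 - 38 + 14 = 24*x^2 - 12*x - 36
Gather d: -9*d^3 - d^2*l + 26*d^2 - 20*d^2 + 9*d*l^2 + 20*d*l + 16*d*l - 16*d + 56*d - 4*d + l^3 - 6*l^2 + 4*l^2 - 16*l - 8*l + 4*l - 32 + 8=-9*d^3 + d^2*(6 - l) + d*(9*l^2 + 36*l + 36) + l^3 - 2*l^2 - 20*l - 24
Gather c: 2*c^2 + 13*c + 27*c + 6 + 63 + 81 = 2*c^2 + 40*c + 150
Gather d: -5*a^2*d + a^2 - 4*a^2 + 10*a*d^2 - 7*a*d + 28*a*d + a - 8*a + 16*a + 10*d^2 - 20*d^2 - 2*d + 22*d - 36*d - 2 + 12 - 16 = -3*a^2 + 9*a + d^2*(10*a - 10) + d*(-5*a^2 + 21*a - 16) - 6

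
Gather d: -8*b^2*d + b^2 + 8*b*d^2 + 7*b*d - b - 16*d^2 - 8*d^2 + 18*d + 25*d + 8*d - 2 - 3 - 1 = b^2 - b + d^2*(8*b - 24) + d*(-8*b^2 + 7*b + 51) - 6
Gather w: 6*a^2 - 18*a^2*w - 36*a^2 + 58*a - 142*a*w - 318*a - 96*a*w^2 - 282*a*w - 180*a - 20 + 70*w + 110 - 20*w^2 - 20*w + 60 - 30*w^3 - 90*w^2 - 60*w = -30*a^2 - 440*a - 30*w^3 + w^2*(-96*a - 110) + w*(-18*a^2 - 424*a - 10) + 150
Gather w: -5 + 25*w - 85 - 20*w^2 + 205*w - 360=-20*w^2 + 230*w - 450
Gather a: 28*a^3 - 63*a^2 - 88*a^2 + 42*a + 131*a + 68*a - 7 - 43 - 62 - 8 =28*a^3 - 151*a^2 + 241*a - 120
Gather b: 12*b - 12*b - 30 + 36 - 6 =0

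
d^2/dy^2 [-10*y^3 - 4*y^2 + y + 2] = -60*y - 8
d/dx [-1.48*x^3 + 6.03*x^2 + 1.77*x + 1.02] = -4.44*x^2 + 12.06*x + 1.77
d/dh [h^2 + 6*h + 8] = 2*h + 6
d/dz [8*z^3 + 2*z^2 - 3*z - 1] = 24*z^2 + 4*z - 3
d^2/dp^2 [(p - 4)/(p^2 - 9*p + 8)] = 2*((13 - 3*p)*(p^2 - 9*p + 8) + (p - 4)*(2*p - 9)^2)/(p^2 - 9*p + 8)^3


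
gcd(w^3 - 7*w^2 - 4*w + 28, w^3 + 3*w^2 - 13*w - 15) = 1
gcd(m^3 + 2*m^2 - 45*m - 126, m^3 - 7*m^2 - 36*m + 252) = m^2 - m - 42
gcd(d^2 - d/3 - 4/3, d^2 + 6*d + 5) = d + 1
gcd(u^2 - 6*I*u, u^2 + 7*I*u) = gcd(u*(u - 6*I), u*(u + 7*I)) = u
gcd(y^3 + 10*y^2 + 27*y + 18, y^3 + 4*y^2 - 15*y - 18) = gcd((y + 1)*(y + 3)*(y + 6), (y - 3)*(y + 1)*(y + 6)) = y^2 + 7*y + 6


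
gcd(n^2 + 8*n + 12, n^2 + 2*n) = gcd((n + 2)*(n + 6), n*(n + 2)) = n + 2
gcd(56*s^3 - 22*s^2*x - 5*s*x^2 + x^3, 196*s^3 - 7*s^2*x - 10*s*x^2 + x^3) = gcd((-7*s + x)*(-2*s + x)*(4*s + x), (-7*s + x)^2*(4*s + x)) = -28*s^2 - 3*s*x + x^2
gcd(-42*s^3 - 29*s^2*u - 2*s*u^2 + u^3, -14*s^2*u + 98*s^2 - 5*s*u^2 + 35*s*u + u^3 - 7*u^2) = 14*s^2 + 5*s*u - u^2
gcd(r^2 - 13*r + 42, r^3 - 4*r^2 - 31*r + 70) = r - 7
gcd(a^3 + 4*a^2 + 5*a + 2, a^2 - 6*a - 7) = a + 1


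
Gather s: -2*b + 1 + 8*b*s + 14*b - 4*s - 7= 12*b + s*(8*b - 4) - 6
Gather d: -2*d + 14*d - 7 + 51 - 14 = 12*d + 30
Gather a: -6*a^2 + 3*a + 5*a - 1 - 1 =-6*a^2 + 8*a - 2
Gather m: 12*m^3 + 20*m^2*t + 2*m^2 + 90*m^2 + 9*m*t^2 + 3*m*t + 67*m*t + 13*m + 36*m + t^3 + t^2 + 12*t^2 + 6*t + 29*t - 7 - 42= 12*m^3 + m^2*(20*t + 92) + m*(9*t^2 + 70*t + 49) + t^3 + 13*t^2 + 35*t - 49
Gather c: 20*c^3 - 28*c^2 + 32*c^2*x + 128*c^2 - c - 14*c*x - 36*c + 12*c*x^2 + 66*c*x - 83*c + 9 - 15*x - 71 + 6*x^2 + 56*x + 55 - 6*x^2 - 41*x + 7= 20*c^3 + c^2*(32*x + 100) + c*(12*x^2 + 52*x - 120)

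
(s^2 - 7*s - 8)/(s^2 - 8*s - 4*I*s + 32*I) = (s + 1)/(s - 4*I)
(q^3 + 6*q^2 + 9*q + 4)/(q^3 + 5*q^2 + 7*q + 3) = (q + 4)/(q + 3)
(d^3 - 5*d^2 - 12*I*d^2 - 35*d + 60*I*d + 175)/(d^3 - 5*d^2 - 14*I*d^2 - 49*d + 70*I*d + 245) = (d - 5*I)/(d - 7*I)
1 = 1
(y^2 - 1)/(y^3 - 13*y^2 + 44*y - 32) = (y + 1)/(y^2 - 12*y + 32)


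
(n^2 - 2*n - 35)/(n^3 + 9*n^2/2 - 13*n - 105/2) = 2*(n - 7)/(2*n^2 - n - 21)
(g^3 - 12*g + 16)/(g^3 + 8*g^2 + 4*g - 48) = (g - 2)/(g + 6)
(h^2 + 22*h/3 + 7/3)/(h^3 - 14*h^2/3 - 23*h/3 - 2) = (h + 7)/(h^2 - 5*h - 6)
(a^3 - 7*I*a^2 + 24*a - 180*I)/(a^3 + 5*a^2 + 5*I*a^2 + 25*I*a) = (a^2 - 12*I*a - 36)/(a*(a + 5))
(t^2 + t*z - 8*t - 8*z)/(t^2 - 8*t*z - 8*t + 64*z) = (-t - z)/(-t + 8*z)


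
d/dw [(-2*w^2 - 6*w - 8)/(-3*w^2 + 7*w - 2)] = 4*(-8*w^2 - 10*w + 17)/(9*w^4 - 42*w^3 + 61*w^2 - 28*w + 4)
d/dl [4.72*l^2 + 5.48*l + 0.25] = 9.44*l + 5.48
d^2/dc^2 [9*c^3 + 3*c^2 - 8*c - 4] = 54*c + 6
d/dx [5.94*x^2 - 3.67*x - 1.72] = 11.88*x - 3.67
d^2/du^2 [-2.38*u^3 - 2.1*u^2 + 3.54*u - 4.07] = -14.28*u - 4.2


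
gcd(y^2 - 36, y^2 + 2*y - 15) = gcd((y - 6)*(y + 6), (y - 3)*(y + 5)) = 1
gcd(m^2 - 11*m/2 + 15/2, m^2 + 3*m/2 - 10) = m - 5/2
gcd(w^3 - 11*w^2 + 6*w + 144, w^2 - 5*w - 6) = w - 6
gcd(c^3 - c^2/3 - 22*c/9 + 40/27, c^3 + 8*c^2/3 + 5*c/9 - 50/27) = c^2 + c - 10/9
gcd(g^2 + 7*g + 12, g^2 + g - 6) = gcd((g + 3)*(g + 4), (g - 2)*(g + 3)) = g + 3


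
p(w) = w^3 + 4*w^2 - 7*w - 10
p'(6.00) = 149.00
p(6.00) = 308.00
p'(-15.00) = 548.00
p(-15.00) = -2380.00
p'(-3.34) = -0.25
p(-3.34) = 20.74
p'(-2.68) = -6.89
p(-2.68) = 18.24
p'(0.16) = -5.64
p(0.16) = -11.01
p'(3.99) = 72.68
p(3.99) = 89.27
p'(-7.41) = 98.44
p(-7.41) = -145.37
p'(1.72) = 15.64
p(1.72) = -5.12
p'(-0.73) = -11.24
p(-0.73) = -3.15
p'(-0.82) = -11.54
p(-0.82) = -2.12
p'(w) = 3*w^2 + 8*w - 7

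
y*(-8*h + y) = -8*h*y + y^2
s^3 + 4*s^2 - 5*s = s*(s - 1)*(s + 5)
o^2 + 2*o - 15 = (o - 3)*(o + 5)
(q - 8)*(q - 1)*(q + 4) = q^3 - 5*q^2 - 28*q + 32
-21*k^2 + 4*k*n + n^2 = (-3*k + n)*(7*k + n)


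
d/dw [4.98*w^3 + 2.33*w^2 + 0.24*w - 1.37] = 14.94*w^2 + 4.66*w + 0.24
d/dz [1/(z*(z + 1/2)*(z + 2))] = 4*(-3*z^2 - 5*z - 1)/(z^2*(4*z^4 + 20*z^3 + 33*z^2 + 20*z + 4))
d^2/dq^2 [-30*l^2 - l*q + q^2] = 2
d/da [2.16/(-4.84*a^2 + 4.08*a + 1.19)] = (20.9088*a - 8.8128)/(-4.84*a^2 + 4.08*a + 1.19)^2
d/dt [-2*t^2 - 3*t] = -4*t - 3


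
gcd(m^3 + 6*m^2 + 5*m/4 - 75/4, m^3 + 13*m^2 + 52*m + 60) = m + 5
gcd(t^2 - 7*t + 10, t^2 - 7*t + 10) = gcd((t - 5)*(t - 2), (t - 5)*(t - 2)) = t^2 - 7*t + 10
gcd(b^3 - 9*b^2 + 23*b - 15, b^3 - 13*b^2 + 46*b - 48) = b - 3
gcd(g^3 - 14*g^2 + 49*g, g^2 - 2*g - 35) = g - 7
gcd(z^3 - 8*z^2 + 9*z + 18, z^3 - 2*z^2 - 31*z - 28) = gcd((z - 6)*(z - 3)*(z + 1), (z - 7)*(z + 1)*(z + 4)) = z + 1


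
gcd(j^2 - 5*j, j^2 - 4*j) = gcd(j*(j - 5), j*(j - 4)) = j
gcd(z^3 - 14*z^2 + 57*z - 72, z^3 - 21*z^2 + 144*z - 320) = z - 8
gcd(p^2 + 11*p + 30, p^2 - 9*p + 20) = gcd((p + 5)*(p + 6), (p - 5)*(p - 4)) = 1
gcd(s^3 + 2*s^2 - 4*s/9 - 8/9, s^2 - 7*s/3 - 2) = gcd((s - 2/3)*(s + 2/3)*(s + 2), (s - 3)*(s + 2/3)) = s + 2/3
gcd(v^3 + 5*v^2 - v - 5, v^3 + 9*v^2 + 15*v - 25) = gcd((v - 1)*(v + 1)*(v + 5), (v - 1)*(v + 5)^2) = v^2 + 4*v - 5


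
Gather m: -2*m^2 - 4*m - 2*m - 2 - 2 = -2*m^2 - 6*m - 4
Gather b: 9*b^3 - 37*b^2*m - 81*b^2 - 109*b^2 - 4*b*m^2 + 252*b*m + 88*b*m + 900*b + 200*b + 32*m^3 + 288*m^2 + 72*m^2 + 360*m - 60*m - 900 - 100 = 9*b^3 + b^2*(-37*m - 190) + b*(-4*m^2 + 340*m + 1100) + 32*m^3 + 360*m^2 + 300*m - 1000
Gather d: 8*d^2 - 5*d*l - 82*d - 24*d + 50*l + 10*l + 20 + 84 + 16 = 8*d^2 + d*(-5*l - 106) + 60*l + 120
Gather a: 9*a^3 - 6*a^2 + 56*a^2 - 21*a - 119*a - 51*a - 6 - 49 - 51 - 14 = 9*a^3 + 50*a^2 - 191*a - 120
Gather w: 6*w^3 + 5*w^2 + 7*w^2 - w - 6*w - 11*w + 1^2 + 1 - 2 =6*w^3 + 12*w^2 - 18*w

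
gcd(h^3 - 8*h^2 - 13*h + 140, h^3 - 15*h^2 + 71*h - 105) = h^2 - 12*h + 35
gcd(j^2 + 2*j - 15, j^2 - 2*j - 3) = j - 3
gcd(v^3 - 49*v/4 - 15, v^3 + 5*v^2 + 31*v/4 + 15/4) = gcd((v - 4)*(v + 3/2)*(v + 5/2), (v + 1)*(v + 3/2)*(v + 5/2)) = v^2 + 4*v + 15/4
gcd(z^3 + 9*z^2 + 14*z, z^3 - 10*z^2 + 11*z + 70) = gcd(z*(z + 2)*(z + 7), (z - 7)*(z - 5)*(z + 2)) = z + 2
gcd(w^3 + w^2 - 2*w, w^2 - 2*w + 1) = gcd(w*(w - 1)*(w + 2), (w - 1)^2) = w - 1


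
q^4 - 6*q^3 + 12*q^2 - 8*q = q*(q - 2)^3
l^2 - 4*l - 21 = (l - 7)*(l + 3)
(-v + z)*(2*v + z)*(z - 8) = -2*v^2*z + 16*v^2 + v*z^2 - 8*v*z + z^3 - 8*z^2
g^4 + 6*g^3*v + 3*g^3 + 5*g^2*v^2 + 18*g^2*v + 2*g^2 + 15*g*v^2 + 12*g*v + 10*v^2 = (g + 1)*(g + 2)*(g + v)*(g + 5*v)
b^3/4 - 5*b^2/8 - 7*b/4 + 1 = (b/4 + 1/2)*(b - 4)*(b - 1/2)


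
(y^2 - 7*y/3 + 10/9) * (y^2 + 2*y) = y^4 - y^3/3 - 32*y^2/9 + 20*y/9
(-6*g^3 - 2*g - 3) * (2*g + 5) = -12*g^4 - 30*g^3 - 4*g^2 - 16*g - 15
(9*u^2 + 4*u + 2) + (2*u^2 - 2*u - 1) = 11*u^2 + 2*u + 1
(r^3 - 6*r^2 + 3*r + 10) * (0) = 0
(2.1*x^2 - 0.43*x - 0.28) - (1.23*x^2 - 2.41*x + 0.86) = 0.87*x^2 + 1.98*x - 1.14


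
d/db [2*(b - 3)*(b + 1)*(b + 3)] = 6*b^2 + 4*b - 18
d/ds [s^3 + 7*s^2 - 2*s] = 3*s^2 + 14*s - 2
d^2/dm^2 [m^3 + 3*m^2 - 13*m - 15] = 6*m + 6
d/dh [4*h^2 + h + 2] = 8*h + 1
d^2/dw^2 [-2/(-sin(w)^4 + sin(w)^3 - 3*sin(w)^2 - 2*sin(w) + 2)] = 2*(-16*sin(w)^8 + 23*sin(w)^7 - 25*sin(w)^6 + 5*sin(w)^5 + 2*sin(w)^4 - 40*sin(w)^3 + 38*sin(w)^2 + 20*sin(w) + 20)/(sin(w)^4 - sin(w)^3 + 3*sin(w)^2 + 2*sin(w) - 2)^3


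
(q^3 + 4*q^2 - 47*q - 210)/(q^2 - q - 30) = (q^2 - q - 42)/(q - 6)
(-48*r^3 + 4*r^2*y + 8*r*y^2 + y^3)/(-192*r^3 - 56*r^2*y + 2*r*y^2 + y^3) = (-2*r + y)/(-8*r + y)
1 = 1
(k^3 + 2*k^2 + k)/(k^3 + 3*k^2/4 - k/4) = 4*(k + 1)/(4*k - 1)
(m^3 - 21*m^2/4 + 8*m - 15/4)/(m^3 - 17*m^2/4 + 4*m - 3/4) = (4*m - 5)/(4*m - 1)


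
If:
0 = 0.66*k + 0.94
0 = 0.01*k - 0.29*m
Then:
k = -1.42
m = -0.05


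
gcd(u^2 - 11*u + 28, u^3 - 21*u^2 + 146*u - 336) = u - 7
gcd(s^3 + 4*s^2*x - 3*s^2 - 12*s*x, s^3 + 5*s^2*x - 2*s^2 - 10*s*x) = s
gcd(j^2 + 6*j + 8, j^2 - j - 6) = j + 2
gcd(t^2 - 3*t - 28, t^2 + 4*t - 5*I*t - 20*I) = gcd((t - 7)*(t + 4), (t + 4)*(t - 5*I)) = t + 4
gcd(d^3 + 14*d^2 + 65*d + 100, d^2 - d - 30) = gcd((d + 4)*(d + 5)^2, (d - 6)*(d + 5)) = d + 5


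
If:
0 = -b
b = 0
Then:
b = 0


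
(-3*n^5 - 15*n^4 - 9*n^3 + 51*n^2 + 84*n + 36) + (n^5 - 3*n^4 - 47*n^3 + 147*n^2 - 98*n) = -2*n^5 - 18*n^4 - 56*n^3 + 198*n^2 - 14*n + 36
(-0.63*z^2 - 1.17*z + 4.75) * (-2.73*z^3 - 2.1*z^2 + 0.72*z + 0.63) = 1.7199*z^5 + 4.5171*z^4 - 10.9641*z^3 - 11.2143*z^2 + 2.6829*z + 2.9925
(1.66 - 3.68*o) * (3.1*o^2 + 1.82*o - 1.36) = -11.408*o^3 - 1.5516*o^2 + 8.026*o - 2.2576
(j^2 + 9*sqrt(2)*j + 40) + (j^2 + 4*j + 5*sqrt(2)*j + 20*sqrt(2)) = 2*j^2 + 4*j + 14*sqrt(2)*j + 20*sqrt(2) + 40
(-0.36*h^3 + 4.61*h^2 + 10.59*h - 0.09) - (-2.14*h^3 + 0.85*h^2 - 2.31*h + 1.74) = 1.78*h^3 + 3.76*h^2 + 12.9*h - 1.83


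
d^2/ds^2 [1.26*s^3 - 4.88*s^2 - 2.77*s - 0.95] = 7.56*s - 9.76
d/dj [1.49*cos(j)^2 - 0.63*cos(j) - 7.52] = (0.63 - 2.98*cos(j))*sin(j)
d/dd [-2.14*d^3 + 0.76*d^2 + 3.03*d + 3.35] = -6.42*d^2 + 1.52*d + 3.03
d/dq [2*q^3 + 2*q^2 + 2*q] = 6*q^2 + 4*q + 2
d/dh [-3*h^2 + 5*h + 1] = 5 - 6*h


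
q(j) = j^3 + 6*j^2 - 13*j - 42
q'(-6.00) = 23.00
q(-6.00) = 36.00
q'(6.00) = 167.00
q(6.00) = 312.00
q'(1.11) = 4.02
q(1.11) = -47.67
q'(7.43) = 241.77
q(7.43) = 602.81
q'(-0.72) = -20.08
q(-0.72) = -29.90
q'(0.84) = -0.80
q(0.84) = -48.09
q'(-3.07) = -21.57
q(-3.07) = 25.52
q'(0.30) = -9.13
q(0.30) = -45.33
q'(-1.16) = -22.88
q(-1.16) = -20.41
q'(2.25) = 29.19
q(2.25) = -29.48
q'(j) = 3*j^2 + 12*j - 13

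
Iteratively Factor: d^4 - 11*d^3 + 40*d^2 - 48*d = (d)*(d^3 - 11*d^2 + 40*d - 48) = d*(d - 3)*(d^2 - 8*d + 16) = d*(d - 4)*(d - 3)*(d - 4)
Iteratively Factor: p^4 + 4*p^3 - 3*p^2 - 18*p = (p)*(p^3 + 4*p^2 - 3*p - 18) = p*(p + 3)*(p^2 + p - 6) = p*(p - 2)*(p + 3)*(p + 3)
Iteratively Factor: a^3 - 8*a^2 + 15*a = (a - 3)*(a^2 - 5*a) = a*(a - 3)*(a - 5)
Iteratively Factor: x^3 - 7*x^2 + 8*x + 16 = (x - 4)*(x^2 - 3*x - 4) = (x - 4)*(x + 1)*(x - 4)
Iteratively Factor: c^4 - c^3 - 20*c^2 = (c)*(c^3 - c^2 - 20*c) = c*(c + 4)*(c^2 - 5*c) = c*(c - 5)*(c + 4)*(c)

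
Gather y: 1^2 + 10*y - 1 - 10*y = 0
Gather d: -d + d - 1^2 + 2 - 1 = 0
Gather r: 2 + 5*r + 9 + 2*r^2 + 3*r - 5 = 2*r^2 + 8*r + 6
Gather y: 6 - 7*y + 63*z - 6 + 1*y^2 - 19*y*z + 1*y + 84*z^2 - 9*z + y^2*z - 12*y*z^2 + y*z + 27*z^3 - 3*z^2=y^2*(z + 1) + y*(-12*z^2 - 18*z - 6) + 27*z^3 + 81*z^2 + 54*z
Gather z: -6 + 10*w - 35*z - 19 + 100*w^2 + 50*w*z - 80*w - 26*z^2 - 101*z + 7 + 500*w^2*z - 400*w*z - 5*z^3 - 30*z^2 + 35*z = 100*w^2 - 70*w - 5*z^3 - 56*z^2 + z*(500*w^2 - 350*w - 101) - 18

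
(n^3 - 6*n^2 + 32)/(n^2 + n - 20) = (n^2 - 2*n - 8)/(n + 5)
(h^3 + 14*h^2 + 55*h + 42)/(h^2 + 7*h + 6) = h + 7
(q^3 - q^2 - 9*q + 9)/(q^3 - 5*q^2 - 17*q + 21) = (q - 3)/(q - 7)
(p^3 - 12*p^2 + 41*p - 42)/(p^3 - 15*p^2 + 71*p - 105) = (p - 2)/(p - 5)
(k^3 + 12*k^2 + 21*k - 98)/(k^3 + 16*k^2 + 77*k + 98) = (k - 2)/(k + 2)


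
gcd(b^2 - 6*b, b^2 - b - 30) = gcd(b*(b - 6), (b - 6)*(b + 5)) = b - 6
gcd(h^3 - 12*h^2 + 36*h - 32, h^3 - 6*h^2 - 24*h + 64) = h^2 - 10*h + 16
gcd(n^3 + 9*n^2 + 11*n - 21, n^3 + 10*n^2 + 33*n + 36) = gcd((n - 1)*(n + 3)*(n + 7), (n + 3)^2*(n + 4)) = n + 3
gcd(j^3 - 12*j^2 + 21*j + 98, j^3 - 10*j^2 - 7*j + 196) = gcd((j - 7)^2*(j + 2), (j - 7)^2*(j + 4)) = j^2 - 14*j + 49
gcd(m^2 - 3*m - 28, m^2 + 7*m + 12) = m + 4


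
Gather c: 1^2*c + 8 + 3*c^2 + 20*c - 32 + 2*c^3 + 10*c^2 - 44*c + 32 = 2*c^3 + 13*c^2 - 23*c + 8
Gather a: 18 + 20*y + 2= 20*y + 20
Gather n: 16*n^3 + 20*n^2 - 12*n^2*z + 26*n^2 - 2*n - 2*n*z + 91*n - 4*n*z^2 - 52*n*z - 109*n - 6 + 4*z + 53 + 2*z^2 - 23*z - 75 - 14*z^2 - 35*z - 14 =16*n^3 + n^2*(46 - 12*z) + n*(-4*z^2 - 54*z - 20) - 12*z^2 - 54*z - 42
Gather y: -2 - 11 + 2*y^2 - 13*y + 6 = 2*y^2 - 13*y - 7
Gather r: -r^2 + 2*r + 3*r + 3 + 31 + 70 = -r^2 + 5*r + 104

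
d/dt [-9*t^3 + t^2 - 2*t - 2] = -27*t^2 + 2*t - 2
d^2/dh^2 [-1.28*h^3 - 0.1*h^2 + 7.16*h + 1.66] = -7.68*h - 0.2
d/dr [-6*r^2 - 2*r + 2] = -12*r - 2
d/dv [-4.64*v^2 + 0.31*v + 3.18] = 0.31 - 9.28*v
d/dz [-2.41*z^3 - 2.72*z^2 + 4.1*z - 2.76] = -7.23*z^2 - 5.44*z + 4.1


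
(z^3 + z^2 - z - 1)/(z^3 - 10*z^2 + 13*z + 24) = (z^2 - 1)/(z^2 - 11*z + 24)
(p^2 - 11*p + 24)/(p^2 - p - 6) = (p - 8)/(p + 2)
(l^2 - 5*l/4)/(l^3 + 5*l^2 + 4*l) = (l - 5/4)/(l^2 + 5*l + 4)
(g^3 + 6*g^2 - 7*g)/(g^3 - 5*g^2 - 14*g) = (-g^2 - 6*g + 7)/(-g^2 + 5*g + 14)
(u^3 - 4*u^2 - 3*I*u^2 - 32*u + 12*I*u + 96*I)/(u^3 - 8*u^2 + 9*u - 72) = (u + 4)/(u + 3*I)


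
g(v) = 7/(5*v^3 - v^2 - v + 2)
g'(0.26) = 1.14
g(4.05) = 0.02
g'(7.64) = -0.00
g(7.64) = 0.00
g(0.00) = 3.50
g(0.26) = 3.98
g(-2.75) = -0.07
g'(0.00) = 1.75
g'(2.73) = -0.08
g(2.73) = 0.07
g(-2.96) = -0.05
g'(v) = 7*(-15*v^2 + 2*v + 1)/(5*v^3 - v^2 - v + 2)^2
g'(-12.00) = 0.00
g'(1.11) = -2.53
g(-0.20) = 3.30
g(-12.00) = 0.00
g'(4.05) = -0.02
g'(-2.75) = -0.07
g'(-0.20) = -0.00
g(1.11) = 1.08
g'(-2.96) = -0.05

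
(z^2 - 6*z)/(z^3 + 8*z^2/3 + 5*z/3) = 3*(z - 6)/(3*z^2 + 8*z + 5)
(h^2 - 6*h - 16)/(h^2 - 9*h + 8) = (h + 2)/(h - 1)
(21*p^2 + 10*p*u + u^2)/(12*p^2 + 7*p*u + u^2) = (7*p + u)/(4*p + u)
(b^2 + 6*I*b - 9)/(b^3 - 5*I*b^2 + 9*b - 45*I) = (b + 3*I)/(b^2 - 8*I*b - 15)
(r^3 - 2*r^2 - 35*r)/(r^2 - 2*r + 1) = r*(r^2 - 2*r - 35)/(r^2 - 2*r + 1)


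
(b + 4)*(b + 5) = b^2 + 9*b + 20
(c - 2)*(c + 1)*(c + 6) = c^3 + 5*c^2 - 8*c - 12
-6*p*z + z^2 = z*(-6*p + z)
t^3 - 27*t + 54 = (t - 3)^2*(t + 6)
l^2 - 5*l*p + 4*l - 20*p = (l + 4)*(l - 5*p)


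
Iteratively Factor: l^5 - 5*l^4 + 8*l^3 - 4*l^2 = (l - 2)*(l^4 - 3*l^3 + 2*l^2) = l*(l - 2)*(l^3 - 3*l^2 + 2*l) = l*(l - 2)*(l - 1)*(l^2 - 2*l) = l*(l - 2)^2*(l - 1)*(l)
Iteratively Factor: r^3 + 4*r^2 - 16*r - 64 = (r - 4)*(r^2 + 8*r + 16) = (r - 4)*(r + 4)*(r + 4)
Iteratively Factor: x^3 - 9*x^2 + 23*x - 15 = (x - 5)*(x^2 - 4*x + 3) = (x - 5)*(x - 1)*(x - 3)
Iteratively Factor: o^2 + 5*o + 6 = (o + 3)*(o + 2)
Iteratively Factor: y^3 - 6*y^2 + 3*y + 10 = (y + 1)*(y^2 - 7*y + 10) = (y - 2)*(y + 1)*(y - 5)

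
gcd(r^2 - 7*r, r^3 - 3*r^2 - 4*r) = r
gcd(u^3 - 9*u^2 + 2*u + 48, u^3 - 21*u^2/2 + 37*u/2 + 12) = u^2 - 11*u + 24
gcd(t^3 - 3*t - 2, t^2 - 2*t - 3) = t + 1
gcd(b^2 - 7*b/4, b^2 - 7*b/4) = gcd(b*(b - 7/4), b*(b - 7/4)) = b^2 - 7*b/4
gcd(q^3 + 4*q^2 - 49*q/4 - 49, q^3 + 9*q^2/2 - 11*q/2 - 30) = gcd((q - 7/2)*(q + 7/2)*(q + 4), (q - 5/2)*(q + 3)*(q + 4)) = q + 4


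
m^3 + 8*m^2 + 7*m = m*(m + 1)*(m + 7)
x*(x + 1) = x^2 + x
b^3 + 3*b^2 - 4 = (b - 1)*(b + 2)^2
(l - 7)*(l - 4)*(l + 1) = l^3 - 10*l^2 + 17*l + 28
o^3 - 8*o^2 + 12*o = o*(o - 6)*(o - 2)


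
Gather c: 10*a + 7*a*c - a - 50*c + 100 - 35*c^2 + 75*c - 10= 9*a - 35*c^2 + c*(7*a + 25) + 90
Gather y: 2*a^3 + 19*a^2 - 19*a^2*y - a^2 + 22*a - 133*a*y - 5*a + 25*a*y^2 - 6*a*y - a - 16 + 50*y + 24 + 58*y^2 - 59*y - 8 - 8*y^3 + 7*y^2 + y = 2*a^3 + 18*a^2 + 16*a - 8*y^3 + y^2*(25*a + 65) + y*(-19*a^2 - 139*a - 8)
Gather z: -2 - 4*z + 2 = -4*z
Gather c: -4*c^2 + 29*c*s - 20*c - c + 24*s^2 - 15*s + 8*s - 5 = -4*c^2 + c*(29*s - 21) + 24*s^2 - 7*s - 5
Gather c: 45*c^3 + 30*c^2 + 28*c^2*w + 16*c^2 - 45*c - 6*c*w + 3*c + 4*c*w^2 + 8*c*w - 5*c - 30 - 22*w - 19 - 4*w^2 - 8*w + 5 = 45*c^3 + c^2*(28*w + 46) + c*(4*w^2 + 2*w - 47) - 4*w^2 - 30*w - 44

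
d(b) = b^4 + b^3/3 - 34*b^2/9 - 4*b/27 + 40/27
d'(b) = 4*b^3 + b^2 - 68*b/9 - 4/27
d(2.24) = 11.12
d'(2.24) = 32.90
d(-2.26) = 4.76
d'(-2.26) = -24.14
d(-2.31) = 6.03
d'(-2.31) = -26.66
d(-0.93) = -1.17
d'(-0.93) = 4.53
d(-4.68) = 364.98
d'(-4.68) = -352.90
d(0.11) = 1.42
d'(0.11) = -0.96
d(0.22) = 1.27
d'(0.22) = -1.72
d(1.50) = -1.05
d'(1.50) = 4.27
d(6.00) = 1232.59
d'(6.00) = 854.52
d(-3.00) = 39.93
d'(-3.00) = -76.48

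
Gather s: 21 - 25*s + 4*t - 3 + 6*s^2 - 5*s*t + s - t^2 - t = 6*s^2 + s*(-5*t - 24) - t^2 + 3*t + 18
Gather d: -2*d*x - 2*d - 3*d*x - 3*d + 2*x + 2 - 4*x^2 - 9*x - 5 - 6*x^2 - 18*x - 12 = d*(-5*x - 5) - 10*x^2 - 25*x - 15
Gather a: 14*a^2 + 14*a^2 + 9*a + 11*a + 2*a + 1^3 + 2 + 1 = 28*a^2 + 22*a + 4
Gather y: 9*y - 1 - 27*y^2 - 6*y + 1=-27*y^2 + 3*y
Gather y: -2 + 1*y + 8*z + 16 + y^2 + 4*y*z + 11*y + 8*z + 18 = y^2 + y*(4*z + 12) + 16*z + 32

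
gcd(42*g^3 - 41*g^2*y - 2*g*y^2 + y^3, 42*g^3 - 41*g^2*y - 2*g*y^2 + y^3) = 42*g^3 - 41*g^2*y - 2*g*y^2 + y^3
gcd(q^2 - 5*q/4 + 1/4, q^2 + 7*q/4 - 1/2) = q - 1/4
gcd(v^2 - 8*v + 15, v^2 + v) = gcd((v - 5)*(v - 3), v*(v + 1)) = 1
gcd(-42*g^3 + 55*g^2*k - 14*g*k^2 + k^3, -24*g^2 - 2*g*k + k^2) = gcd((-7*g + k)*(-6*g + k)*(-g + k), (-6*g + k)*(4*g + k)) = 6*g - k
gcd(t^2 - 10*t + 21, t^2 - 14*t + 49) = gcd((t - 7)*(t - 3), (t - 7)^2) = t - 7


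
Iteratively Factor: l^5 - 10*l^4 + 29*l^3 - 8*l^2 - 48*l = (l - 4)*(l^4 - 6*l^3 + 5*l^2 + 12*l) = l*(l - 4)*(l^3 - 6*l^2 + 5*l + 12) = l*(l - 4)*(l - 3)*(l^2 - 3*l - 4) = l*(l - 4)*(l - 3)*(l + 1)*(l - 4)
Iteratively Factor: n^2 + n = (n + 1)*(n)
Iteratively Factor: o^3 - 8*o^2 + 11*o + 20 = (o + 1)*(o^2 - 9*o + 20) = (o - 5)*(o + 1)*(o - 4)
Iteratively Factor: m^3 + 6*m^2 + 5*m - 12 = (m + 3)*(m^2 + 3*m - 4) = (m - 1)*(m + 3)*(m + 4)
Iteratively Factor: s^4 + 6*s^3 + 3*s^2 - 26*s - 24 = (s + 3)*(s^3 + 3*s^2 - 6*s - 8) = (s + 1)*(s + 3)*(s^2 + 2*s - 8) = (s + 1)*(s + 3)*(s + 4)*(s - 2)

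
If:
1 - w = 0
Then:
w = 1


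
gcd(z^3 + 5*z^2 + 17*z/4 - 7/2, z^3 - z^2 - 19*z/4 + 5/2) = z^2 + 3*z/2 - 1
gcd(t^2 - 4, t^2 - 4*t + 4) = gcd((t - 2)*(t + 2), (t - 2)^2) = t - 2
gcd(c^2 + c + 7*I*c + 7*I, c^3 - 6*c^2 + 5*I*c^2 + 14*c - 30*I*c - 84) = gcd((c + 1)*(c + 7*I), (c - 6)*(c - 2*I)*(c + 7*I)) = c + 7*I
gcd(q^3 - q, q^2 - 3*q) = q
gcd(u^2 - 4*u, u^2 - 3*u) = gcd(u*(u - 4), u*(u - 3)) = u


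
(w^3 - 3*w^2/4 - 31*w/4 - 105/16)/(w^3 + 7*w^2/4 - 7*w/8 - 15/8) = (w - 7/2)/(w - 1)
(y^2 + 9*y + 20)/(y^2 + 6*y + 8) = (y + 5)/(y + 2)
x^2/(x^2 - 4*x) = x/(x - 4)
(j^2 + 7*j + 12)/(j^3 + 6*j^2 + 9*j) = (j + 4)/(j*(j + 3))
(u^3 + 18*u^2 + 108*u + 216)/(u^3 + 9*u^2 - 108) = (u + 6)/(u - 3)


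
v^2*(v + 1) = v^3 + v^2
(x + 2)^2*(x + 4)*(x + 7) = x^4 + 15*x^3 + 76*x^2 + 156*x + 112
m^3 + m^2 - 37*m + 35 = (m - 5)*(m - 1)*(m + 7)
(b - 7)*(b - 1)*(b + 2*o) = b^3 + 2*b^2*o - 8*b^2 - 16*b*o + 7*b + 14*o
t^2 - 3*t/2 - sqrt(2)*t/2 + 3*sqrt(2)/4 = (t - 3/2)*(t - sqrt(2)/2)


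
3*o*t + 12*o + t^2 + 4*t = (3*o + t)*(t + 4)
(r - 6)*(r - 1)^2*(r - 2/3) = r^4 - 26*r^3/3 + 55*r^2/3 - 44*r/3 + 4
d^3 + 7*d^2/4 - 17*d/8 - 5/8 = (d - 1)*(d + 1/4)*(d + 5/2)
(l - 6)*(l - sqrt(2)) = l^2 - 6*l - sqrt(2)*l + 6*sqrt(2)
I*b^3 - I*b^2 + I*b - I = (b - 1)*(b + I)*(I*b + 1)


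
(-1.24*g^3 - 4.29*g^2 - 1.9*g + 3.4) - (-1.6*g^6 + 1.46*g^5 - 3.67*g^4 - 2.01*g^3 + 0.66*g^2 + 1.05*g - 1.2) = 1.6*g^6 - 1.46*g^5 + 3.67*g^4 + 0.77*g^3 - 4.95*g^2 - 2.95*g + 4.6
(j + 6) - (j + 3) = 3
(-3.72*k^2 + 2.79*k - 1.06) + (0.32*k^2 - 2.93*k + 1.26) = -3.4*k^2 - 0.14*k + 0.2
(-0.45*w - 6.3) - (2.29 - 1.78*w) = 1.33*w - 8.59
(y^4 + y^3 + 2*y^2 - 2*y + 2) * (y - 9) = y^5 - 8*y^4 - 7*y^3 - 20*y^2 + 20*y - 18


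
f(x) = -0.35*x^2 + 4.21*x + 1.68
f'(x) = 4.21 - 0.7*x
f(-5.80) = -34.51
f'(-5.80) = 8.27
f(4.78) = 13.81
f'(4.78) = 0.86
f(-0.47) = -0.38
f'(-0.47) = 4.54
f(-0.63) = -1.11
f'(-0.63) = 4.65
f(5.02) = 13.99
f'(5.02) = 0.70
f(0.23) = 2.63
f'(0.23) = 4.05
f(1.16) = 6.09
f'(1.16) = 3.40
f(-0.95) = -2.64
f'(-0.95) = 4.88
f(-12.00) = -99.24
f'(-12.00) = 12.61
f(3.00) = 11.16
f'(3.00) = 2.11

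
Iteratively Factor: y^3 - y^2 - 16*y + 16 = (y - 1)*(y^2 - 16) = (y - 1)*(y + 4)*(y - 4)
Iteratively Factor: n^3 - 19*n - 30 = (n + 2)*(n^2 - 2*n - 15) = (n + 2)*(n + 3)*(n - 5)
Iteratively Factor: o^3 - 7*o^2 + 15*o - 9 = (o - 3)*(o^2 - 4*o + 3) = (o - 3)*(o - 1)*(o - 3)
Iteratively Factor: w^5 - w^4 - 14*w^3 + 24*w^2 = (w + 4)*(w^4 - 5*w^3 + 6*w^2) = (w - 3)*(w + 4)*(w^3 - 2*w^2) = w*(w - 3)*(w + 4)*(w^2 - 2*w) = w*(w - 3)*(w - 2)*(w + 4)*(w)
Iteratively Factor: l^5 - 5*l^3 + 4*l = (l + 2)*(l^4 - 2*l^3 - l^2 + 2*l) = (l - 1)*(l + 2)*(l^3 - l^2 - 2*l) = l*(l - 1)*(l + 2)*(l^2 - l - 2) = l*(l - 2)*(l - 1)*(l + 2)*(l + 1)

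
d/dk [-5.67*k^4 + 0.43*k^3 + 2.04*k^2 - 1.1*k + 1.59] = -22.68*k^3 + 1.29*k^2 + 4.08*k - 1.1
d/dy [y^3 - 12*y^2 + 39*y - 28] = 3*y^2 - 24*y + 39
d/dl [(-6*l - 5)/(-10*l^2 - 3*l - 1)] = (60*l^2 + 18*l - (6*l + 5)*(20*l + 3) + 6)/(10*l^2 + 3*l + 1)^2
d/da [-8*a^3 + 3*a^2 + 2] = 6*a*(1 - 4*a)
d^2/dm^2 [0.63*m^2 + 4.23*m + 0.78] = 1.26000000000000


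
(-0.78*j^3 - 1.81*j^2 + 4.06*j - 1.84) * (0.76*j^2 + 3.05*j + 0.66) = -0.5928*j^5 - 3.7546*j^4 - 2.9497*j^3 + 9.79*j^2 - 2.9324*j - 1.2144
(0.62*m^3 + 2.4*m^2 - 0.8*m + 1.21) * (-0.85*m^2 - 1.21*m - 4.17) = -0.527*m^5 - 2.7902*m^4 - 4.8094*m^3 - 10.0685*m^2 + 1.8719*m - 5.0457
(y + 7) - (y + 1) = 6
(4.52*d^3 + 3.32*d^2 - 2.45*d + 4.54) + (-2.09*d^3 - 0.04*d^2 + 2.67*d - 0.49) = 2.43*d^3 + 3.28*d^2 + 0.22*d + 4.05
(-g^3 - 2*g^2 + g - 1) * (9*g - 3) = -9*g^4 - 15*g^3 + 15*g^2 - 12*g + 3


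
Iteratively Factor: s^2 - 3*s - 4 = (s - 4)*(s + 1)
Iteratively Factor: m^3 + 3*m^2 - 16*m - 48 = (m + 3)*(m^2 - 16) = (m + 3)*(m + 4)*(m - 4)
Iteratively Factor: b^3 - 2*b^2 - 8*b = (b + 2)*(b^2 - 4*b) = b*(b + 2)*(b - 4)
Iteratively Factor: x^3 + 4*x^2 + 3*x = (x + 1)*(x^2 + 3*x) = (x + 1)*(x + 3)*(x)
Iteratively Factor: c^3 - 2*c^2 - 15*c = (c + 3)*(c^2 - 5*c) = c*(c + 3)*(c - 5)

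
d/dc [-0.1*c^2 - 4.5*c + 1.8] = -0.2*c - 4.5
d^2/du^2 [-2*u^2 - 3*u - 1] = -4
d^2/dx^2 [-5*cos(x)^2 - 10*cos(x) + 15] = 10*cos(x) + 10*cos(2*x)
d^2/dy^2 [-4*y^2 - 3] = -8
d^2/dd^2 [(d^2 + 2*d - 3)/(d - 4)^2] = 2*(10*d + 23)/(d^4 - 16*d^3 + 96*d^2 - 256*d + 256)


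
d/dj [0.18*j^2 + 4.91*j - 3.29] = 0.36*j + 4.91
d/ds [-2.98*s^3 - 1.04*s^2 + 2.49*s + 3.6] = -8.94*s^2 - 2.08*s + 2.49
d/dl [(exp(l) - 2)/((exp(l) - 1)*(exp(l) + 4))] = (-exp(2*l) + 4*exp(l) + 2)*exp(l)/(exp(4*l) + 6*exp(3*l) + exp(2*l) - 24*exp(l) + 16)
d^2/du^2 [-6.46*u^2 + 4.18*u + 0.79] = -12.9200000000000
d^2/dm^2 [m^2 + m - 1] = 2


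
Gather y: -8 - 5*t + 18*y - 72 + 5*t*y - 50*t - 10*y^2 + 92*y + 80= -55*t - 10*y^2 + y*(5*t + 110)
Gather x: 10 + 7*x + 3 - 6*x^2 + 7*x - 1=-6*x^2 + 14*x + 12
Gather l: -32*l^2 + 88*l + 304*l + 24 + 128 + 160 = -32*l^2 + 392*l + 312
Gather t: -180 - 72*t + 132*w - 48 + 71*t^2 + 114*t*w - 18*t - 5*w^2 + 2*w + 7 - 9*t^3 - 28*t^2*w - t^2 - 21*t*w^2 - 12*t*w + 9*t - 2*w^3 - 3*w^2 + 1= -9*t^3 + t^2*(70 - 28*w) + t*(-21*w^2 + 102*w - 81) - 2*w^3 - 8*w^2 + 134*w - 220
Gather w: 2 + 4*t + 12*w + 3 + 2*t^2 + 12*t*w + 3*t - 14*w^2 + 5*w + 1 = 2*t^2 + 7*t - 14*w^2 + w*(12*t + 17) + 6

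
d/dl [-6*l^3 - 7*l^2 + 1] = 2*l*(-9*l - 7)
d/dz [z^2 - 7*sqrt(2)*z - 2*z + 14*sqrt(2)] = 2*z - 7*sqrt(2) - 2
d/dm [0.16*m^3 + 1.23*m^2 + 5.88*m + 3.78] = 0.48*m^2 + 2.46*m + 5.88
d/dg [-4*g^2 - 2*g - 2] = -8*g - 2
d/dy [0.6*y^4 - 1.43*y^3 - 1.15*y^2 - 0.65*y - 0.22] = 2.4*y^3 - 4.29*y^2 - 2.3*y - 0.65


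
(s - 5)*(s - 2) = s^2 - 7*s + 10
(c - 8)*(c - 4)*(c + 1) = c^3 - 11*c^2 + 20*c + 32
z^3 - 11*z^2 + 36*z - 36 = (z - 6)*(z - 3)*(z - 2)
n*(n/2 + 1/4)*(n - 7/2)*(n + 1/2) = n^4/2 - 5*n^3/4 - 13*n^2/8 - 7*n/16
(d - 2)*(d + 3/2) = d^2 - d/2 - 3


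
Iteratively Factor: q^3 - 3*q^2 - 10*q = (q - 5)*(q^2 + 2*q) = (q - 5)*(q + 2)*(q)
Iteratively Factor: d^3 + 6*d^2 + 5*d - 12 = (d + 4)*(d^2 + 2*d - 3) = (d - 1)*(d + 4)*(d + 3)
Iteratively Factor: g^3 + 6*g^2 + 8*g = (g)*(g^2 + 6*g + 8) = g*(g + 2)*(g + 4)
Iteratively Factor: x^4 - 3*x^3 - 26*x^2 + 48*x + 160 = (x + 4)*(x^3 - 7*x^2 + 2*x + 40) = (x + 2)*(x + 4)*(x^2 - 9*x + 20) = (x - 4)*(x + 2)*(x + 4)*(x - 5)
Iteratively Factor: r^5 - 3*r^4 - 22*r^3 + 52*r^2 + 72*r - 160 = (r + 2)*(r^4 - 5*r^3 - 12*r^2 + 76*r - 80) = (r + 2)*(r + 4)*(r^3 - 9*r^2 + 24*r - 20) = (r - 2)*(r + 2)*(r + 4)*(r^2 - 7*r + 10) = (r - 2)^2*(r + 2)*(r + 4)*(r - 5)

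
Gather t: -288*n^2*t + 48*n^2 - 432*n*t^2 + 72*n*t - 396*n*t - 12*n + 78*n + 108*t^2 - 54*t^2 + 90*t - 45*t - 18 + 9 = 48*n^2 + 66*n + t^2*(54 - 432*n) + t*(-288*n^2 - 324*n + 45) - 9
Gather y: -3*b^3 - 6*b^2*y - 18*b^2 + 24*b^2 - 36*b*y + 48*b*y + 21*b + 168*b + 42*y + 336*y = -3*b^3 + 6*b^2 + 189*b + y*(-6*b^2 + 12*b + 378)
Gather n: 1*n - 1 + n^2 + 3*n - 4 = n^2 + 4*n - 5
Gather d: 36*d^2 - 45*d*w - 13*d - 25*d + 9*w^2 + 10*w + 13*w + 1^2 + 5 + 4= 36*d^2 + d*(-45*w - 38) + 9*w^2 + 23*w + 10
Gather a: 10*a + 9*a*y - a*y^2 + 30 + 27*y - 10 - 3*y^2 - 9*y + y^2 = a*(-y^2 + 9*y + 10) - 2*y^2 + 18*y + 20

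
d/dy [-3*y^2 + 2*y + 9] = 2 - 6*y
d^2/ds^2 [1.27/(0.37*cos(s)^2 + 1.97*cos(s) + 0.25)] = (-0.695452*(1 - cos(s)^2)^2 - 7.405624*cos(s)^3 - 4.806569*cos(s)^2 + 9.65107925*cos(s) + 1.15712875*cos(3*s) + 10.317988)/(0.37*cos(s)^2 + 1.97*cos(s) + 0.25)^3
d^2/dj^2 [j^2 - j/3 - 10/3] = 2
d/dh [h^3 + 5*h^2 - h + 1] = 3*h^2 + 10*h - 1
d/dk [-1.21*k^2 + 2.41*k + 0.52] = 2.41 - 2.42*k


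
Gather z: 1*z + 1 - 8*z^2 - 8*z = -8*z^2 - 7*z + 1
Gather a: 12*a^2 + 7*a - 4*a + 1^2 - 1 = 12*a^2 + 3*a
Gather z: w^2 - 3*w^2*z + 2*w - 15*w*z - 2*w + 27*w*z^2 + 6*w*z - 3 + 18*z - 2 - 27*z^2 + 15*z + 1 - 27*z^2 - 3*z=w^2 + z^2*(27*w - 54) + z*(-3*w^2 - 9*w + 30) - 4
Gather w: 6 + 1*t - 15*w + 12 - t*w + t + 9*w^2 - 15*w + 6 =2*t + 9*w^2 + w*(-t - 30) + 24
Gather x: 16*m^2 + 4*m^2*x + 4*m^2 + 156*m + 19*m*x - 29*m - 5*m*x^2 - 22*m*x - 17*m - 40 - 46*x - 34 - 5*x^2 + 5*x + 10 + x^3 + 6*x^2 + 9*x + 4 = 20*m^2 + 110*m + x^3 + x^2*(1 - 5*m) + x*(4*m^2 - 3*m - 32) - 60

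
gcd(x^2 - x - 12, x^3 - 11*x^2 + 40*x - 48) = x - 4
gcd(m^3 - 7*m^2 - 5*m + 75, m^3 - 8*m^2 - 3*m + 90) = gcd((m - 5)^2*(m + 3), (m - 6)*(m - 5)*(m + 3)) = m^2 - 2*m - 15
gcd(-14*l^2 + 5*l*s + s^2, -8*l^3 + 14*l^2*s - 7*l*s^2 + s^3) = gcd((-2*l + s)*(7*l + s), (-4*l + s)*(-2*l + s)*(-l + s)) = -2*l + s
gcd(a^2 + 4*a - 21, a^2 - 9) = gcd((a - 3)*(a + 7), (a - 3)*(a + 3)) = a - 3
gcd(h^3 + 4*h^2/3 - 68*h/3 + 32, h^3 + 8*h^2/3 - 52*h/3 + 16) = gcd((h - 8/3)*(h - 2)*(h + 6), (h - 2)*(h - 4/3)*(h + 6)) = h^2 + 4*h - 12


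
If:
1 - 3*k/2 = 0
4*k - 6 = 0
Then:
No Solution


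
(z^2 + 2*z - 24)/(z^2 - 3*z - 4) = (z + 6)/(z + 1)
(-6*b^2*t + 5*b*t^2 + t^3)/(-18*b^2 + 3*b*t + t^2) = t*(-b + t)/(-3*b + t)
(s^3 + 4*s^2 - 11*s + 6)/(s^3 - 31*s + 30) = (s - 1)/(s - 5)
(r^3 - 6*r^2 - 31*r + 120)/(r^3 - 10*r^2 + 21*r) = (r^2 - 3*r - 40)/(r*(r - 7))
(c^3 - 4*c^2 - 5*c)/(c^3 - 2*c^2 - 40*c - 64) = c*(-c^2 + 4*c + 5)/(-c^3 + 2*c^2 + 40*c + 64)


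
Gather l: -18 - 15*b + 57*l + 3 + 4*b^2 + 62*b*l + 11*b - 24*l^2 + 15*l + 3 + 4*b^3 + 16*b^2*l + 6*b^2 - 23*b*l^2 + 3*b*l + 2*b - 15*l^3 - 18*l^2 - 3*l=4*b^3 + 10*b^2 - 2*b - 15*l^3 + l^2*(-23*b - 42) + l*(16*b^2 + 65*b + 69) - 12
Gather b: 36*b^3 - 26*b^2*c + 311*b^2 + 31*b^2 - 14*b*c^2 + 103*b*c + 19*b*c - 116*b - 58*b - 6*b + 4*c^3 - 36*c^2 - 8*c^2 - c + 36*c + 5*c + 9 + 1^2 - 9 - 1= 36*b^3 + b^2*(342 - 26*c) + b*(-14*c^2 + 122*c - 180) + 4*c^3 - 44*c^2 + 40*c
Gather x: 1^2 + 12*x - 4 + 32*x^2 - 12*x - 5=32*x^2 - 8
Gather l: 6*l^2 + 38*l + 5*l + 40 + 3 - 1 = 6*l^2 + 43*l + 42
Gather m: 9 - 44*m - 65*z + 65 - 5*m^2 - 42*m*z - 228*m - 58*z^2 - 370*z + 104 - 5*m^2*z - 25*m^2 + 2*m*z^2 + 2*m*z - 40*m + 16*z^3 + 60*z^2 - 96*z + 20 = m^2*(-5*z - 30) + m*(2*z^2 - 40*z - 312) + 16*z^3 + 2*z^2 - 531*z + 198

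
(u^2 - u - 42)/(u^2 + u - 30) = (u - 7)/(u - 5)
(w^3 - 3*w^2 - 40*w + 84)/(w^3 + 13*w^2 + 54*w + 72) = (w^2 - 9*w + 14)/(w^2 + 7*w + 12)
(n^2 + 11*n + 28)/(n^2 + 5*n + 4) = (n + 7)/(n + 1)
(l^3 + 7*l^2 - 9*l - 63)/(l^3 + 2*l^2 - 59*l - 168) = (l - 3)/(l - 8)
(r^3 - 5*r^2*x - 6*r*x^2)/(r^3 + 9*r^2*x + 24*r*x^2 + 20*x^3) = r*(r^2 - 5*r*x - 6*x^2)/(r^3 + 9*r^2*x + 24*r*x^2 + 20*x^3)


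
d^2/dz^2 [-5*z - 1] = 0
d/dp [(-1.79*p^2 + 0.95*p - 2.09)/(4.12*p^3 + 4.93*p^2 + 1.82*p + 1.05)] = (7.3748*p^4 - 7.828*p^3 + 17.8911*p^2 + 16.8484*p + 4.8013)/(16.9744*p^6 + 40.6232*p^5 + 39.3017*p^4 + 26.5972*p^3 + 13.6654*p^2 + 3.822*p + 1.1025)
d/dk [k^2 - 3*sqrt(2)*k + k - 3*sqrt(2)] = 2*k - 3*sqrt(2) + 1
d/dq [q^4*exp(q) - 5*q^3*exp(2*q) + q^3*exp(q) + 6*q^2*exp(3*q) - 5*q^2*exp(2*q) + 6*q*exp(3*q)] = (q^4 - 10*q^3*exp(q) + 5*q^3 + 18*q^2*exp(2*q) - 25*q^2*exp(q) + 3*q^2 + 30*q*exp(2*q) - 10*q*exp(q) + 6*exp(2*q))*exp(q)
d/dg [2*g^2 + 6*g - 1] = 4*g + 6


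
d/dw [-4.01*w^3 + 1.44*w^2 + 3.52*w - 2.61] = -12.03*w^2 + 2.88*w + 3.52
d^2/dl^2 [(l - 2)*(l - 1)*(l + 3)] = 6*l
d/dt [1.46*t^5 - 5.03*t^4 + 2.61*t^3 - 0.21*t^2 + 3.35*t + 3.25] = 7.3*t^4 - 20.12*t^3 + 7.83*t^2 - 0.42*t + 3.35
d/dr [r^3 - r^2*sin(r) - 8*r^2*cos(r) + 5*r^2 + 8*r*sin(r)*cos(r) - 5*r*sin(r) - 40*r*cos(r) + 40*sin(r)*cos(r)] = 8*r^2*sin(r) - r^2*cos(r) + 3*r^2 + 38*r*sin(r) - 21*r*cos(r) + 8*r*cos(2*r) + 10*r - 5*sin(r) + 4*sin(2*r) - 40*cos(r) + 40*cos(2*r)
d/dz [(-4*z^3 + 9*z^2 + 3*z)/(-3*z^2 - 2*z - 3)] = (12*z^4 + 16*z^3 + 27*z^2 - 54*z - 9)/(9*z^4 + 12*z^3 + 22*z^2 + 12*z + 9)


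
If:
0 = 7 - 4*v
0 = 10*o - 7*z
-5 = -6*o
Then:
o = 5/6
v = 7/4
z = 25/21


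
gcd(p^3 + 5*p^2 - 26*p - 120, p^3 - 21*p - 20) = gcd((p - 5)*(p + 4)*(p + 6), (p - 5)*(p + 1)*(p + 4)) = p^2 - p - 20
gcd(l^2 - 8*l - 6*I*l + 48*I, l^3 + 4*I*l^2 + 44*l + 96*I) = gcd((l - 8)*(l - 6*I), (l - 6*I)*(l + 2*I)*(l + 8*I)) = l - 6*I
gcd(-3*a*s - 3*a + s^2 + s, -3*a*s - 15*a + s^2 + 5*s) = -3*a + s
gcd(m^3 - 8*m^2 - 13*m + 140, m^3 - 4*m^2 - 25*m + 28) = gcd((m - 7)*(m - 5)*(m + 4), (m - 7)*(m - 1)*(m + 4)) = m^2 - 3*m - 28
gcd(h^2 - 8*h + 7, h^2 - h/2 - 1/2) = h - 1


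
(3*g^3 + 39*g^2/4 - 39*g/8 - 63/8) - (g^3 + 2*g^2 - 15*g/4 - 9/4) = 2*g^3 + 31*g^2/4 - 9*g/8 - 45/8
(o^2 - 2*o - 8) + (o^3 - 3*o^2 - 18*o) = o^3 - 2*o^2 - 20*o - 8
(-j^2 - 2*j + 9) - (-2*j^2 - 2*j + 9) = j^2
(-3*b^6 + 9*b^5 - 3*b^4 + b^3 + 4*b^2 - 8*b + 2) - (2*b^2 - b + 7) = -3*b^6 + 9*b^5 - 3*b^4 + b^3 + 2*b^2 - 7*b - 5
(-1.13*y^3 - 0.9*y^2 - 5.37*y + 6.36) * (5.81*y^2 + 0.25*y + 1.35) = -6.5653*y^5 - 5.5115*y^4 - 32.9502*y^3 + 34.3941*y^2 - 5.6595*y + 8.586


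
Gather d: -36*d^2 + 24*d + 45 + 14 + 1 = -36*d^2 + 24*d + 60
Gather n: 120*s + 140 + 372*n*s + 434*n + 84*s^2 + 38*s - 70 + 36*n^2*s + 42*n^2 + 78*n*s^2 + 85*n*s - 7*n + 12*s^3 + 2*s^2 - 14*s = n^2*(36*s + 42) + n*(78*s^2 + 457*s + 427) + 12*s^3 + 86*s^2 + 144*s + 70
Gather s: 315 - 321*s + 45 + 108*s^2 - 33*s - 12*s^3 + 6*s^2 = -12*s^3 + 114*s^2 - 354*s + 360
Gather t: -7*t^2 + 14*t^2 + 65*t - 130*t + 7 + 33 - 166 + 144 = 7*t^2 - 65*t + 18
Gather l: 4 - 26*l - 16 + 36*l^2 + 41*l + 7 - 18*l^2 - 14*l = 18*l^2 + l - 5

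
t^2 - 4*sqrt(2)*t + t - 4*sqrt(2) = (t + 1)*(t - 4*sqrt(2))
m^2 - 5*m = m*(m - 5)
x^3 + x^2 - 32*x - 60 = (x - 6)*(x + 2)*(x + 5)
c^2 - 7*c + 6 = (c - 6)*(c - 1)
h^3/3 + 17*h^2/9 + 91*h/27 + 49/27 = (h/3 + 1/3)*(h + 7/3)^2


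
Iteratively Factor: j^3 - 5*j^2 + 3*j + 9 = (j - 3)*(j^2 - 2*j - 3) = (j - 3)^2*(j + 1)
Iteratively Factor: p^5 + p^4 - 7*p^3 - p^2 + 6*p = (p + 3)*(p^4 - 2*p^3 - p^2 + 2*p) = (p - 1)*(p + 3)*(p^3 - p^2 - 2*p) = (p - 2)*(p - 1)*(p + 3)*(p^2 + p) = p*(p - 2)*(p - 1)*(p + 3)*(p + 1)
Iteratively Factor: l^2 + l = (l)*(l + 1)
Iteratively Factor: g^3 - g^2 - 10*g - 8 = (g - 4)*(g^2 + 3*g + 2) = (g - 4)*(g + 2)*(g + 1)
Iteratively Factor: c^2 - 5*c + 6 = (c - 3)*(c - 2)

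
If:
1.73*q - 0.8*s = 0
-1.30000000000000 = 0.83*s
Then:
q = -0.72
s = -1.57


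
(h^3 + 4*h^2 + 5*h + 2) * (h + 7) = h^4 + 11*h^3 + 33*h^2 + 37*h + 14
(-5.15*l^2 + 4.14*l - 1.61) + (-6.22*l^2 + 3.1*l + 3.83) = -11.37*l^2 + 7.24*l + 2.22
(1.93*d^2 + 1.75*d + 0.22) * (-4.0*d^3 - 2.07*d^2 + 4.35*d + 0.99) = -7.72*d^5 - 10.9951*d^4 + 3.893*d^3 + 9.0678*d^2 + 2.6895*d + 0.2178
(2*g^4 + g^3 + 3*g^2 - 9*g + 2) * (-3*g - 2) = -6*g^5 - 7*g^4 - 11*g^3 + 21*g^2 + 12*g - 4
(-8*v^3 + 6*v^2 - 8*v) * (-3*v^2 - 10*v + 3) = 24*v^5 + 62*v^4 - 60*v^3 + 98*v^2 - 24*v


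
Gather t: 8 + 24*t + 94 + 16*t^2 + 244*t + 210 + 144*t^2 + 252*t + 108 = 160*t^2 + 520*t + 420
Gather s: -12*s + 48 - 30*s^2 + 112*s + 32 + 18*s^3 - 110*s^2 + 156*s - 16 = 18*s^3 - 140*s^2 + 256*s + 64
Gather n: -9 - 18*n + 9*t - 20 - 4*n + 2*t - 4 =-22*n + 11*t - 33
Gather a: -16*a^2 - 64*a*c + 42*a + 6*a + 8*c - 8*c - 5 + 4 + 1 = -16*a^2 + a*(48 - 64*c)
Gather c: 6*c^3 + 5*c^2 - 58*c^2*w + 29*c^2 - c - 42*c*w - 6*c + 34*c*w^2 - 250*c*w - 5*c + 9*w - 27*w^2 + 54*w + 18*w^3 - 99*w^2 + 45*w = 6*c^3 + c^2*(34 - 58*w) + c*(34*w^2 - 292*w - 12) + 18*w^3 - 126*w^2 + 108*w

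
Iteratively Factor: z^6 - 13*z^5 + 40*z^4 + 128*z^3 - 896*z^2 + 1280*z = (z + 4)*(z^5 - 17*z^4 + 108*z^3 - 304*z^2 + 320*z) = (z - 4)*(z + 4)*(z^4 - 13*z^3 + 56*z^2 - 80*z) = (z - 4)^2*(z + 4)*(z^3 - 9*z^2 + 20*z) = (z - 5)*(z - 4)^2*(z + 4)*(z^2 - 4*z) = z*(z - 5)*(z - 4)^2*(z + 4)*(z - 4)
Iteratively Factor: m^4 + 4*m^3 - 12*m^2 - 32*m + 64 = (m + 4)*(m^3 - 12*m + 16) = (m + 4)^2*(m^2 - 4*m + 4) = (m - 2)*(m + 4)^2*(m - 2)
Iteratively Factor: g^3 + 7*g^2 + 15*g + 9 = (g + 3)*(g^2 + 4*g + 3) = (g + 1)*(g + 3)*(g + 3)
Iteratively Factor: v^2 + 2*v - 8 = (v - 2)*(v + 4)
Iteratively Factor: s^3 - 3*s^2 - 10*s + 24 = (s + 3)*(s^2 - 6*s + 8) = (s - 4)*(s + 3)*(s - 2)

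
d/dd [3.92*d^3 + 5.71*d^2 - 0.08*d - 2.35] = 11.76*d^2 + 11.42*d - 0.08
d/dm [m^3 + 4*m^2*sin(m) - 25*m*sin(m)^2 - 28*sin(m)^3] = 4*m^2*cos(m) + 3*m^2 + 8*m*sin(m) - 25*m*sin(2*m) - 84*sin(m)^2*cos(m) - 25*sin(m)^2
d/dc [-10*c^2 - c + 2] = -20*c - 1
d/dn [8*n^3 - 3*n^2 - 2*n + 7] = 24*n^2 - 6*n - 2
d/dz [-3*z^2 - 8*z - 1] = -6*z - 8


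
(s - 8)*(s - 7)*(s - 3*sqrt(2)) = s^3 - 15*s^2 - 3*sqrt(2)*s^2 + 56*s + 45*sqrt(2)*s - 168*sqrt(2)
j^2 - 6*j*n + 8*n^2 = (j - 4*n)*(j - 2*n)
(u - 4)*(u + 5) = u^2 + u - 20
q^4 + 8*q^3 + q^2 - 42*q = q*(q - 2)*(q + 3)*(q + 7)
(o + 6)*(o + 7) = o^2 + 13*o + 42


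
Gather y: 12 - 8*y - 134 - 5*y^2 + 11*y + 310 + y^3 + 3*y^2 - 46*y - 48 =y^3 - 2*y^2 - 43*y + 140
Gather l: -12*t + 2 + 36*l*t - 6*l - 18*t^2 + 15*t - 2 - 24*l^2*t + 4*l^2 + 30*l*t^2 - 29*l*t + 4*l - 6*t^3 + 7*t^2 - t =l^2*(4 - 24*t) + l*(30*t^2 + 7*t - 2) - 6*t^3 - 11*t^2 + 2*t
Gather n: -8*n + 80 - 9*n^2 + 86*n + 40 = -9*n^2 + 78*n + 120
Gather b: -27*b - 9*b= -36*b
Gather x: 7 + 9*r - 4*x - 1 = 9*r - 4*x + 6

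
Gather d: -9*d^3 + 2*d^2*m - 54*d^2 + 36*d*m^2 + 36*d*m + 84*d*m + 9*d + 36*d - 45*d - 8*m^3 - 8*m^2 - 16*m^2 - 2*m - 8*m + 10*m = -9*d^3 + d^2*(2*m - 54) + d*(36*m^2 + 120*m) - 8*m^3 - 24*m^2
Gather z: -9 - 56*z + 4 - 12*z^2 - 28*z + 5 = -12*z^2 - 84*z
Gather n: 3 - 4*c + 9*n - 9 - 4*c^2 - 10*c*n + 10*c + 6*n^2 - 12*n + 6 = -4*c^2 + 6*c + 6*n^2 + n*(-10*c - 3)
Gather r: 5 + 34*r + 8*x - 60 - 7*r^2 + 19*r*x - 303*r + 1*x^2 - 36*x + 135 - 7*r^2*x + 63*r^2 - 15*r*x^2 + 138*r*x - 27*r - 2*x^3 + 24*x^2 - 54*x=r^2*(56 - 7*x) + r*(-15*x^2 + 157*x - 296) - 2*x^3 + 25*x^2 - 82*x + 80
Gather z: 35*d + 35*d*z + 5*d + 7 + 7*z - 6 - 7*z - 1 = 35*d*z + 40*d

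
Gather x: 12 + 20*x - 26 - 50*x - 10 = -30*x - 24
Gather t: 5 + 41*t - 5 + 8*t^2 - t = 8*t^2 + 40*t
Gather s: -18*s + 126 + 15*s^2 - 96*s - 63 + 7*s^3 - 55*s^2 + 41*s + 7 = 7*s^3 - 40*s^2 - 73*s + 70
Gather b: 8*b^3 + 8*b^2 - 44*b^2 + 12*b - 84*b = 8*b^3 - 36*b^2 - 72*b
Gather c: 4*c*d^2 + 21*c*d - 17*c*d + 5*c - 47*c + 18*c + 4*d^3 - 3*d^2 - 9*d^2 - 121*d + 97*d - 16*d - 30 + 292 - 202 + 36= c*(4*d^2 + 4*d - 24) + 4*d^3 - 12*d^2 - 40*d + 96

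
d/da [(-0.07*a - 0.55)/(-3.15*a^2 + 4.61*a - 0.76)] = (-0.2205*a^2 - 3.465*a + 2.5887)/(9.9225*a^4 - 29.043*a^3 + 26.0401*a^2 - 7.0072*a + 0.5776)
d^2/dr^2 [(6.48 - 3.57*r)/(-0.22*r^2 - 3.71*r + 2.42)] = ((0.44*r + 3.71)*(0.88*r + 7.42)*(3.57*r - 6.48) - (4.7124*r + 23.6382)*(0.22*r^2 + 3.71*r - 2.42))/(0.22*r^2 + 3.71*r - 2.42)^3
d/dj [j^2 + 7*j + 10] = 2*j + 7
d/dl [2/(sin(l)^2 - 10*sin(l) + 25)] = -4*cos(l)/(sin(l) - 5)^3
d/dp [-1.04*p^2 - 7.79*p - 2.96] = -2.08*p - 7.79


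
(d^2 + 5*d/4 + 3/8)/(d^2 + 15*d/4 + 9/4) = (d + 1/2)/(d + 3)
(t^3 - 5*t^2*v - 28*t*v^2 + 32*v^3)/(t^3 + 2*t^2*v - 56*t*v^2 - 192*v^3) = (t - v)/(t + 6*v)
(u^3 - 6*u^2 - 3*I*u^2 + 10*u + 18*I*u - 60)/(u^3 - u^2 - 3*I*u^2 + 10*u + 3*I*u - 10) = (u - 6)/(u - 1)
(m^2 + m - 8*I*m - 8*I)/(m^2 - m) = (m^2 + m - 8*I*m - 8*I)/(m*(m - 1))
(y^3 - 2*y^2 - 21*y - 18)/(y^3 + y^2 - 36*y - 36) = (y + 3)/(y + 6)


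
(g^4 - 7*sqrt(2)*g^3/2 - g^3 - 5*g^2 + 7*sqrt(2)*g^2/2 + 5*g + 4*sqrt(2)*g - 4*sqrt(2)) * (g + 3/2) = g^5 - 7*sqrt(2)*g^4/2 + g^4/2 - 13*g^3/2 - 7*sqrt(2)*g^3/4 - 5*g^2/2 + 37*sqrt(2)*g^2/4 + 2*sqrt(2)*g + 15*g/2 - 6*sqrt(2)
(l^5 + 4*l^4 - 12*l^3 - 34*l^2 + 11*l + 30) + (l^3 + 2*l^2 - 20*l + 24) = l^5 + 4*l^4 - 11*l^3 - 32*l^2 - 9*l + 54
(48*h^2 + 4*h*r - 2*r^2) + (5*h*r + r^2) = 48*h^2 + 9*h*r - r^2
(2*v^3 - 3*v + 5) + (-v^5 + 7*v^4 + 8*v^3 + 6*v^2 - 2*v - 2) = -v^5 + 7*v^4 + 10*v^3 + 6*v^2 - 5*v + 3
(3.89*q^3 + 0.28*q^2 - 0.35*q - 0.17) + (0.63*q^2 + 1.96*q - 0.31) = 3.89*q^3 + 0.91*q^2 + 1.61*q - 0.48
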